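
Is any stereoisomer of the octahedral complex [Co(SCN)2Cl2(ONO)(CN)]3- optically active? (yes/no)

yes

In an octahedral complex each vertex has one trans partner and four cis neighbours.
Systematic placement gives 6 geometric isomers: SCN trans, Cl cis; SCN cis, Cl cis (3 arrangements, 2 chiral); SCN trans, Cl trans; SCN cis, Cl trans.
Of these, 2 lack any improper symmetry element and so occur as enantiomeric pairs, giving 6 + 2 = 8 stereoisomers in total.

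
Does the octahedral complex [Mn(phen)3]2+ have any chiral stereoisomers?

An octahedron has six vertices in three trans pairs; every non-trans pair is cis.
Each phen is bidentate and must span two cis positions.
Only one geometric arrangement is possible; it has no improper symmetry element, so it exists as a pair of enantiomers (2 stereoisomers).

yes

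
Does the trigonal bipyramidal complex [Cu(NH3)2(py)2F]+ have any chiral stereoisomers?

In a trigonal bipyramid the two axial positions differ from the three equatorial ones.
Systematic enumeration (placing each ligand type in turn and discarding arrangements equivalent by rotation or reflection) gives 5 geometric isomers.
One of these lacks any improper symmetry element and so occurs as an enantiomeric pair, giving 5 + 1 = 6 stereoisomers in total.

yes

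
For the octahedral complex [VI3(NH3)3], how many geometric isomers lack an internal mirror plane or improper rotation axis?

An octahedron has six vertices in three trans pairs; every non-trans pair is cis.
There are 2 geometric isomers: I mer; I fac.
Each arrangement has an internal mirror plane or centre of symmetry, so none is chiral.

0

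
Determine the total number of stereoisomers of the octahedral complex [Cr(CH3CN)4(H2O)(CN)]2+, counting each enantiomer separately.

2

In an octahedral complex each vertex has one trans partner and four cis neighbours.
Working through the distinct placements yields 2 geometric isomers: H2O and CN mutually trans; H2O and CN mutually cis.
Each arrangement has an internal mirror plane or centre of symmetry, so none is chiral.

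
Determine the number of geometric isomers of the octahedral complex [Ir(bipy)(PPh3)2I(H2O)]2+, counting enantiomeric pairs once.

In an octahedral complex each vertex has one trans partner and four cis neighbours.
Each bipy is bidentate and must span two cis positions.
There are 4 geometric isomers: PPh3 cis (3 arrangements, 2 chiral); PPh3 trans.

4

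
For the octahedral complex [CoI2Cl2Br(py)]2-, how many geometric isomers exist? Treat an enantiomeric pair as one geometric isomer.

6

In an octahedral complex each vertex has one trans partner and four cis neighbours.
There are 6 geometric isomers: I cis, Cl cis (3 arrangements, 2 chiral); I trans, Cl cis; I cis, Cl trans; I trans, Cl trans.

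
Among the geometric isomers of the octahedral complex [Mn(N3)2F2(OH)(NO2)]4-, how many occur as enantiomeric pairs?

2

An octahedron has six vertices in three trans pairs; every non-trans pair is cis.
There are 6 geometric isomers: N3 trans, F trans; N3 cis, F trans; N3 cis, F cis (3 arrangements, 2 chiral); N3 trans, F cis.
Of these, 2 lack any improper symmetry element and so occur as enantiomeric pairs, giving 6 + 2 = 8 stereoisomers in total.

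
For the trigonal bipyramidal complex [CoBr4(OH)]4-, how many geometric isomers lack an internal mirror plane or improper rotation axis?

In a trigonal bipyramid the two axial positions differ from the three equatorial ones.
The distinct arrangements are (2 in all): OH equatorial; OH axial.
Each arrangement has an internal mirror plane or centre of symmetry, so none is chiral.

0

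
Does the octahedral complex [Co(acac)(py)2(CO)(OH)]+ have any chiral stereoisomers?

yes

An octahedron has six vertices in three trans pairs; every non-trans pair is cis.
Each acac is bidentate and must span two cis positions.
There are 4 geometric isomers: py cis (3 arrangements, 2 chiral); py trans.
Of these, 2 lack any improper symmetry element and so occur as enantiomeric pairs, giving 4 + 2 = 6 stereoisomers in total.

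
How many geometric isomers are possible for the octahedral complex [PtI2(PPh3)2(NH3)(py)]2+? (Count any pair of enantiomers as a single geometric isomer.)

An octahedron has six vertices in three trans pairs; every non-trans pair is cis.
Systematic placement gives 6 geometric isomers: I trans, PPh3 cis; I trans, PPh3 trans; I cis, PPh3 cis (3 arrangements, 2 chiral); I cis, PPh3 trans.

6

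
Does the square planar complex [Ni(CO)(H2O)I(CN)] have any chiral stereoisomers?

no

A square has two trans pairs of vertices; adjacent vertices are cis.
Systematic placement gives 3 geometric isomers: (CN/H2O trans, CO/I trans); (CN/I trans, CO/H2O trans); (CN/CO trans, H2O/I trans).
Each arrangement has an internal mirror plane or centre of symmetry, so none is chiral.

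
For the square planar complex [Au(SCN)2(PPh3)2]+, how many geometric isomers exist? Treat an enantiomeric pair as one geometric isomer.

A square has two trans pairs of vertices; adjacent vertices are cis.
Systematic placement gives 2 geometric isomers: SCN cis; SCN trans.

2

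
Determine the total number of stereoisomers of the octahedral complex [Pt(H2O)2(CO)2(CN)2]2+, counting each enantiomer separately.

An octahedron has six vertices in three trans pairs; every non-trans pair is cis.
The distinct arrangements are (5 in all): H2O trans, CO trans, CN trans; H2O cis, CO cis, CN trans; H2O trans, CO cis, CN cis; H2O cis, CO cis, CN cis (chiral); H2O cis, CO trans, CN cis.
One of these lacks any improper symmetry element and so occurs as an enantiomeric pair, giving 5 + 1 = 6 stereoisomers in total.

6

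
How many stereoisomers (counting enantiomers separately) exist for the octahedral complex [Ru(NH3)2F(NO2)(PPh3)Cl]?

An octahedron has six vertices in three trans pairs; every non-trans pair is cis.
Exhaustive case analysis gives 9 geometric isomers.
Of these, 6 lack any improper symmetry element and so occur as enantiomeric pairs, giving 9 + 6 = 15 stereoisomers in total.

15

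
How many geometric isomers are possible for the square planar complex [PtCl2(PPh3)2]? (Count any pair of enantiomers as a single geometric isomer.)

2

In a square planar complex each vertex has one trans partner and two cis neighbours.
There are 2 geometric isomers: Cl cis; Cl trans.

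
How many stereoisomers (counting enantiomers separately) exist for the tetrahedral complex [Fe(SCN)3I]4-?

1

In a tetrahedral complex all four positions are equivalent and every pair of ligands is adjacent — there is no cis/trans distinction.
Only one geometric arrangement is possible.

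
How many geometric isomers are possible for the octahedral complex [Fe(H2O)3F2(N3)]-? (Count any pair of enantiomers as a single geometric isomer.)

An octahedron has six vertices in three trans pairs; every non-trans pair is cis.
Working through the distinct placements yields 3 geometric isomers: H2O mer, F trans; H2O fac, F cis; H2O mer, F cis.

3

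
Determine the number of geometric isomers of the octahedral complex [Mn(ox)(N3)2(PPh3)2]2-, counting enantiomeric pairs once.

An octahedron has six vertices in three trans pairs; every non-trans pair is cis.
Each ox is bidentate and must span two cis positions.
Working through the distinct placements yields 3 geometric isomers: N3 trans, PPh3 cis; N3 cis, PPh3 cis (chiral); N3 cis, PPh3 trans.

3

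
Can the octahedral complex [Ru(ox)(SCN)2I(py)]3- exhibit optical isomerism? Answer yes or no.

yes

The six octahedral sites form three mutually perpendicular trans pairs.
Each ox is bidentate and must span two cis positions.
There are 4 geometric isomers: SCN cis (3 arrangements, 2 chiral); SCN trans.
Of these, 2 lack any improper symmetry element and so occur as enantiomeric pairs, giving 4 + 2 = 6 stereoisomers in total.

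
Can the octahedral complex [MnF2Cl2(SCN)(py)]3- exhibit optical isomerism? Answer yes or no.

The six octahedral sites form three mutually perpendicular trans pairs.
Systematic placement gives 6 geometric isomers: F trans, Cl trans; F cis, Cl trans; F cis, Cl cis (3 arrangements, 2 chiral); F trans, Cl cis.
Of these, 2 lack any improper symmetry element and so occur as enantiomeric pairs, giving 6 + 2 = 8 stereoisomers in total.

yes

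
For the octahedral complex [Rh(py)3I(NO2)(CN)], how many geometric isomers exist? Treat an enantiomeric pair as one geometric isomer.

Working through the distinct placements yields 4 geometric isomers: py mer (3 arrangements); py fac (chiral).

4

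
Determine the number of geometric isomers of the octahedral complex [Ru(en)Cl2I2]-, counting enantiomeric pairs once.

An octahedron has six vertices in three trans pairs; every non-trans pair is cis.
Each en is bidentate and must span two cis positions.
The distinct arrangements are (3 in all): Cl trans, I cis; Cl cis, I cis (chiral); Cl cis, I trans.

3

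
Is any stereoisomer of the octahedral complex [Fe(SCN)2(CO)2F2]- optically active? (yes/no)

An octahedron has six vertices in three trans pairs; every non-trans pair is cis.
The distinct arrangements are (5 in all): SCN trans, CO trans, F trans; SCN cis, CO trans, F cis; SCN trans, CO cis, F cis; SCN cis, CO cis, F cis (chiral); SCN cis, CO cis, F trans.
One of these lacks any improper symmetry element and so occurs as an enantiomeric pair, giving 5 + 1 = 6 stereoisomers in total.

yes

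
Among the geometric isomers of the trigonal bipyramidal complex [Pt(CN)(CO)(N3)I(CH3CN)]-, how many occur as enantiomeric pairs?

10

In a trigonal bipyramid the two axial positions differ from the three equatorial ones.
Systematic enumeration (placing each ligand type in turn and discarding arrangements equivalent by rotation or reflection) gives 10 geometric isomers.
Of these, 10 lack any improper symmetry element and so occur as enantiomeric pairs, giving 10 + 10 = 20 stereoisomers in total.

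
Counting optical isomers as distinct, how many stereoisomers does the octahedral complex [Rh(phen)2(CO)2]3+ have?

Each phen is bidentate and must span two cis positions.
Working through the distinct placements yields 2 geometric isomers: CO trans; CO cis (chiral).
One of these lacks any improper symmetry element and so occurs as an enantiomeric pair, giving 2 + 1 = 3 stereoisomers in total.

3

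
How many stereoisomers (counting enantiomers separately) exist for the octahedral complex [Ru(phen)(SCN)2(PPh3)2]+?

In an octahedral complex each vertex has one trans partner and four cis neighbours.
Each phen is bidentate and must span two cis positions.
Working through the distinct placements yields 3 geometric isomers: SCN cis, PPh3 trans; SCN cis, PPh3 cis (chiral); SCN trans, PPh3 cis.
One of these lacks any improper symmetry element and so occurs as an enantiomeric pair, giving 3 + 1 = 4 stereoisomers in total.

4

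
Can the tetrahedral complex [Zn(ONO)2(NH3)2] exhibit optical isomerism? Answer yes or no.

no

Only one geometric arrangement is possible.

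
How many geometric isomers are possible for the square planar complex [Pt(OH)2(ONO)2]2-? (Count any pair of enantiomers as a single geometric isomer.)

A square has two trans pairs of vertices; adjacent vertices are cis.
The distinct arrangements are (2 in all): OH cis; OH trans.

2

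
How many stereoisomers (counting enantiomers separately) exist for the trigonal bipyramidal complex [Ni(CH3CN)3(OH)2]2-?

3

A trigonal bipyramid has two axial and three equatorial sites, which are chemically inequivalent.
There are 3 geometric isomers: OH both equatorial; OH one axial, one equatorial; OH both axial.
Each arrangement has an internal mirror plane or centre of symmetry, so none is chiral.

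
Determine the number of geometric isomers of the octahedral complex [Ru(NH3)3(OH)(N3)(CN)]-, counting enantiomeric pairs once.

4

An octahedron has six vertices in three trans pairs; every non-trans pair is cis.
Systematic placement gives 4 geometric isomers: NH3 mer (3 arrangements); NH3 fac (chiral).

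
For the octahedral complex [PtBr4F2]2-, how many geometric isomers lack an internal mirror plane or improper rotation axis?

The distinct arrangements are (2 in all): F trans; F cis.
Each arrangement has an internal mirror plane or centre of symmetry, so none is chiral.

0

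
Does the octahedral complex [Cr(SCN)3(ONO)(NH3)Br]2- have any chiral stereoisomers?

There are 4 geometric isomers: SCN mer (3 arrangements); SCN fac (chiral).
One of these lacks any improper symmetry element and so occurs as an enantiomeric pair, giving 4 + 1 = 5 stereoisomers in total.

yes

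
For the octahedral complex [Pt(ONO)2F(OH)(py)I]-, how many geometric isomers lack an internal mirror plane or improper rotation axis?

An octahedron has six vertices in three trans pairs; every non-trans pair is cis.
Exhaustive case analysis gives 9 geometric isomers.
Of these, 6 lack any improper symmetry element and so occur as enantiomeric pairs, giving 9 + 6 = 15 stereoisomers in total.

6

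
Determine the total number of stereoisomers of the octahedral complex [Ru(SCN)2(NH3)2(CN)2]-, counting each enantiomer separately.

6

Working through the distinct placements yields 5 geometric isomers: SCN trans, NH3 trans, CN trans; SCN cis, NH3 cis, CN trans; SCN trans, NH3 cis, CN cis; SCN cis, NH3 cis, CN cis (chiral); SCN cis, NH3 trans, CN cis.
One of these lacks any improper symmetry element and so occurs as an enantiomeric pair, giving 5 + 1 = 6 stereoisomers in total.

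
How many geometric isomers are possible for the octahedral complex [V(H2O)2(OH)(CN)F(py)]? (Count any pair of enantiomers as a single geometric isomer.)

9

Placing the ligands in turn and identifying arrangements related by rotation or reflection leaves 9 distinct geometric isomers.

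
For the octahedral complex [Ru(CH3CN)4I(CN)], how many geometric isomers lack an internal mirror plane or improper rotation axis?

0

An octahedron has six vertices in three trans pairs; every non-trans pair is cis.
There are 2 geometric isomers: I and CN mutually trans; I and CN mutually cis.
Each arrangement has an internal mirror plane or centre of symmetry, so none is chiral.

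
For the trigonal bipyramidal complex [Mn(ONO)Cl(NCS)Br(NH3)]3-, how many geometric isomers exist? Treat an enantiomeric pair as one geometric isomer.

In a trigonal bipyramid the two axial positions differ from the three equatorial ones.
Placing the ligands in turn and identifying arrangements related by rotation or reflection leaves 10 distinct geometric isomers.

10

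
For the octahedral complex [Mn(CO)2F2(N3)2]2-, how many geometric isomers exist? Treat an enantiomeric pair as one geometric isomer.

An octahedron has six vertices in three trans pairs; every non-trans pair is cis.
Systematic placement gives 5 geometric isomers: CO trans, F trans, N3 trans; CO trans, F cis, N3 cis; CO cis, F cis, N3 trans; CO cis, F cis, N3 cis (chiral); CO cis, F trans, N3 cis.

5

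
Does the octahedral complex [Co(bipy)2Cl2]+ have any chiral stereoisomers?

The six octahedral sites form three mutually perpendicular trans pairs.
Each bipy is bidentate and must span two cis positions.
There are 2 geometric isomers: Cl trans; Cl cis (chiral).
One of these lacks any improper symmetry element and so occurs as an enantiomeric pair, giving 2 + 1 = 3 stereoisomers in total.

yes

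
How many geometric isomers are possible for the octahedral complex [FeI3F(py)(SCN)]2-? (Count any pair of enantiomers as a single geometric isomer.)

4

The six octahedral sites form three mutually perpendicular trans pairs.
There are 4 geometric isomers: I mer (3 arrangements); I fac (chiral).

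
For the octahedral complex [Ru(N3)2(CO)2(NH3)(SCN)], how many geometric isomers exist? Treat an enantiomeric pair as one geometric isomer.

6

In an octahedral complex each vertex has one trans partner and four cis neighbours.
Working through the distinct placements yields 6 geometric isomers: N3 trans, CO trans; N3 cis, CO trans; N3 cis, CO cis (3 arrangements, 2 chiral); N3 trans, CO cis.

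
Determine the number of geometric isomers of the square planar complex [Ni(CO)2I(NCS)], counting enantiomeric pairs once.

2

The distinct arrangements are (2 in all): CO cis; CO trans.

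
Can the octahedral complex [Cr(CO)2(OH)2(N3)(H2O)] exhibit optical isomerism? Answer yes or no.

In an octahedral complex each vertex has one trans partner and four cis neighbours.
There are 6 geometric isomers: CO trans, OH trans; CO trans, OH cis; CO cis, OH trans; CO cis, OH cis (3 arrangements, 2 chiral).
Of these, 2 lack any improper symmetry element and so occur as enantiomeric pairs, giving 6 + 2 = 8 stereoisomers in total.

yes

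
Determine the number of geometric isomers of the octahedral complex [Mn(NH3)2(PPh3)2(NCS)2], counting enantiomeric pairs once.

5

The six octahedral sites form three mutually perpendicular trans pairs.
There are 5 geometric isomers: NH3 trans, PPh3 trans, NCS trans; NH3 cis, PPh3 cis, NCS trans; NH3 cis, PPh3 trans, NCS cis; NH3 cis, PPh3 cis, NCS cis (chiral); NH3 trans, PPh3 cis, NCS cis.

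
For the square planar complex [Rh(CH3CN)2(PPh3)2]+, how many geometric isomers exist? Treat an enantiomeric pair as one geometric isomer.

Systematic placement gives 2 geometric isomers: CH3CN cis; CH3CN trans.

2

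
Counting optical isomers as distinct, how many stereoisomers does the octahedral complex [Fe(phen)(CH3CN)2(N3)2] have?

4

The six octahedral sites form three mutually perpendicular trans pairs.
Each phen is bidentate and must span two cis positions.
Working through the distinct placements yields 3 geometric isomers: CH3CN trans, N3 cis; CH3CN cis, N3 cis (chiral); CH3CN cis, N3 trans.
One of these lacks any improper symmetry element and so occurs as an enantiomeric pair, giving 3 + 1 = 4 stereoisomers in total.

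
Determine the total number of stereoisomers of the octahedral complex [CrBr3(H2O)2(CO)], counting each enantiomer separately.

An octahedron has six vertices in three trans pairs; every non-trans pair is cis.
The distinct arrangements are (3 in all): Br mer, H2O trans; Br mer, H2O cis; Br fac, H2O cis.
Each arrangement has an internal mirror plane or centre of symmetry, so none is chiral.

3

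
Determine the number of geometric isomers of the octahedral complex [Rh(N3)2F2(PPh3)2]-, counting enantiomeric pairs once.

In an octahedral complex each vertex has one trans partner and four cis neighbours.
Systematic placement gives 5 geometric isomers: N3 trans, F trans, PPh3 trans; N3 cis, F trans, PPh3 cis; N3 cis, F cis, PPh3 trans; N3 cis, F cis, PPh3 cis (chiral); N3 trans, F cis, PPh3 cis.

5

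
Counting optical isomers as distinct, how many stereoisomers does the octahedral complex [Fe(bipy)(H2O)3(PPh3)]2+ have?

In an octahedral complex each vertex has one trans partner and four cis neighbours.
Each bipy is bidentate and must span two cis positions.
Systematic placement gives 2 geometric isomers: H2O mer; H2O fac.
Each arrangement has an internal mirror plane or centre of symmetry, so none is chiral.

2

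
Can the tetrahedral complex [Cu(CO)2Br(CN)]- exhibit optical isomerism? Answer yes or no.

no

Only one geometric arrangement is possible.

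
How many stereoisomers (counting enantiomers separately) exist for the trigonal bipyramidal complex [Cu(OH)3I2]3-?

A trigonal bipyramid has two axial and three equatorial sites, which are chemically inequivalent.
The distinct arrangements are (3 in all): I both axial; I one axial, one equatorial; I both equatorial.
Each arrangement has an internal mirror plane or centre of symmetry, so none is chiral.

3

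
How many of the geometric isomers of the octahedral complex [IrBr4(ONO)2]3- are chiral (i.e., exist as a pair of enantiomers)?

The six octahedral sites form three mutually perpendicular trans pairs.
Systematic placement gives 2 geometric isomers: ONO trans; ONO cis.
Each arrangement has an internal mirror plane or centre of symmetry, so none is chiral.

0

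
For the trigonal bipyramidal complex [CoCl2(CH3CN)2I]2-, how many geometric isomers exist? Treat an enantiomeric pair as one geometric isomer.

Exhaustive case analysis gives 5 geometric isomers.

5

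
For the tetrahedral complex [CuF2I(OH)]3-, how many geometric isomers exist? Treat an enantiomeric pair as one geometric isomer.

In a tetrahedral complex all four positions are equivalent and every pair of ligands is adjacent — there is no cis/trans distinction.
Only one geometric arrangement is possible.

1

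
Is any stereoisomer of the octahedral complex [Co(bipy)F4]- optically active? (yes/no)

no

An octahedron has six vertices in three trans pairs; every non-trans pair is cis.
Each bipy is bidentate and must span two cis positions.
Only one geometric arrangement is possible.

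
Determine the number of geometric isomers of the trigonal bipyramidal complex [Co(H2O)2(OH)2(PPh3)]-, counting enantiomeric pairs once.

5

A trigonal bipyramid has two axial and three equatorial sites, which are chemically inequivalent.
Placing the ligands in turn and identifying arrangements related by rotation or reflection leaves 5 distinct geometric isomers.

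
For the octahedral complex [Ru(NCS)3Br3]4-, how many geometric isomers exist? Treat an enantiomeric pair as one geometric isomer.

2

An octahedron has six vertices in three trans pairs; every non-trans pair is cis.
The distinct arrangements are (2 in all): NCS mer; NCS fac.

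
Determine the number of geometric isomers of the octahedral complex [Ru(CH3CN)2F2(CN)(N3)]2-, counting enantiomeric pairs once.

6

Systematic placement gives 6 geometric isomers: CH3CN trans, F cis; CH3CN trans, F trans; CH3CN cis, F cis (3 arrangements, 2 chiral); CH3CN cis, F trans.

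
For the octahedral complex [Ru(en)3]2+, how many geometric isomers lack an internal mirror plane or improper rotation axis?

1

In an octahedral complex each vertex has one trans partner and four cis neighbours.
Each en is bidentate and must span two cis positions.
Only one geometric arrangement is possible; it has no improper symmetry element, so it exists as a pair of enantiomers (2 stereoisomers).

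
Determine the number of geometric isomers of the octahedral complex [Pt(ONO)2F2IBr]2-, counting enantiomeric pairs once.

6

An octahedron has six vertices in three trans pairs; every non-trans pair is cis.
The distinct arrangements are (6 in all): ONO trans, F cis; ONO cis, F cis (3 arrangements, 2 chiral); ONO trans, F trans; ONO cis, F trans.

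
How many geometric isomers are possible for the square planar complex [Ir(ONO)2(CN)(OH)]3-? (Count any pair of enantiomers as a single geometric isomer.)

2

In a square planar complex each vertex has one trans partner and two cis neighbours.
There are 2 geometric isomers: ONO cis; ONO trans.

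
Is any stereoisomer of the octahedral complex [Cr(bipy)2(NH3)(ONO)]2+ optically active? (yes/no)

yes

Each bipy is bidentate and must span two cis positions.
Working through the distinct placements yields 2 geometric isomers: NH3 and ONO mutually trans; NH3 and ONO mutually cis (chiral).
One of these lacks any improper symmetry element and so occurs as an enantiomeric pair, giving 2 + 1 = 3 stereoisomers in total.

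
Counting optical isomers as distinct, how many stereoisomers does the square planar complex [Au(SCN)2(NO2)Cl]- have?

In a square planar complex each vertex has one trans partner and two cis neighbours.
There are 2 geometric isomers: SCN cis; SCN trans.
Each arrangement has an internal mirror plane or centre of symmetry, so none is chiral.

2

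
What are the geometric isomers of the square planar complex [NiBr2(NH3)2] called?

A square has two trans pairs of vertices; adjacent vertices are cis.
There are 2 geometric isomers: Br cis; Br trans.

cis and trans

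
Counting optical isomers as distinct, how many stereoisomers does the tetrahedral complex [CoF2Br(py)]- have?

1

Only one geometric arrangement is possible.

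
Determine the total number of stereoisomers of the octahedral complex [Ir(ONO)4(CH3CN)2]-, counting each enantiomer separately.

2

The six octahedral sites form three mutually perpendicular trans pairs.
There are 2 geometric isomers: CH3CN trans; CH3CN cis.
Each arrangement has an internal mirror plane or centre of symmetry, so none is chiral.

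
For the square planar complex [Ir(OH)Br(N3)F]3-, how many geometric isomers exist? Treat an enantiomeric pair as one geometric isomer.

3

A square has two trans pairs of vertices; adjacent vertices are cis.
Systematic placement gives 3 geometric isomers: (Br/N3 trans, F/OH trans); (Br/OH trans, F/N3 trans); (Br/F trans, N3/OH trans).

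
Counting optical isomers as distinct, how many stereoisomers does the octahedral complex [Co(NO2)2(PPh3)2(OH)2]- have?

The six octahedral sites form three mutually perpendicular trans pairs.
Systematic placement gives 5 geometric isomers: NO2 trans, PPh3 trans, OH trans; NO2 trans, PPh3 cis, OH cis; NO2 cis, PPh3 trans, OH cis; NO2 cis, PPh3 cis, OH cis (chiral); NO2 cis, PPh3 cis, OH trans.
One of these lacks any improper symmetry element and so occurs as an enantiomeric pair, giving 5 + 1 = 6 stereoisomers in total.

6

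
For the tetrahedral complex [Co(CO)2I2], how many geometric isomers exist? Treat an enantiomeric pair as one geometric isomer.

1

All four vertices of a tetrahedron are equivalent and mutually adjacent, so cis/trans isomerism cannot arise.
Only one geometric arrangement is possible.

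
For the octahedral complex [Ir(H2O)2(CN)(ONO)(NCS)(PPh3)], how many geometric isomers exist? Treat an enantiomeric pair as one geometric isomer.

9

An octahedron has six vertices in three trans pairs; every non-trans pair is cis.
Placing the ligands in turn and identifying arrangements related by rotation or reflection leaves 9 distinct geometric isomers.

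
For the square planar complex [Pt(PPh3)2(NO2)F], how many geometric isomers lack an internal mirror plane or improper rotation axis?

Systematic placement gives 2 geometric isomers: PPh3 cis; PPh3 trans.
Each arrangement has an internal mirror plane or centre of symmetry, so none is chiral.

0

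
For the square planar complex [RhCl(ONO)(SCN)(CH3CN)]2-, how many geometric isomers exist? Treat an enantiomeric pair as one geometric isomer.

3

Systematic placement gives 3 geometric isomers: (CH3CN/ONO trans, Cl/SCN trans); (CH3CN/SCN trans, Cl/ONO trans); (CH3CN/Cl trans, ONO/SCN trans).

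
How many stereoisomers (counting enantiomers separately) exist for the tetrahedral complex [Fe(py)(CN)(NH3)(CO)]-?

All four vertices of a tetrahedron are equivalent and mutually adjacent, so cis/trans isomerism cannot arise.
Only one geometric arrangement is possible; it has no improper symmetry element, so it exists as a pair of enantiomers (2 stereoisomers).

2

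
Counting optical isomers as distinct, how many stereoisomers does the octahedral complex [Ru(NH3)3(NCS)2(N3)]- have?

In an octahedral complex each vertex has one trans partner and four cis neighbours.
The distinct arrangements are (3 in all): NH3 mer, NCS cis; NH3 mer, NCS trans; NH3 fac, NCS cis.
Each arrangement has an internal mirror plane or centre of symmetry, so none is chiral.

3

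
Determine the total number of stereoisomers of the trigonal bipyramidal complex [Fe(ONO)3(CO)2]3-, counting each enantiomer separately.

A trigonal bipyramid has two axial and three equatorial sites, which are chemically inequivalent.
Systematic placement gives 3 geometric isomers: CO both axial; CO one axial, one equatorial; CO both equatorial.
Each arrangement has an internal mirror plane or centre of symmetry, so none is chiral.

3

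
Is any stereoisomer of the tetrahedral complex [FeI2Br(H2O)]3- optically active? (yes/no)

In a tetrahedral complex all four positions are equivalent and every pair of ligands is adjacent — there is no cis/trans distinction.
Only one geometric arrangement is possible.

no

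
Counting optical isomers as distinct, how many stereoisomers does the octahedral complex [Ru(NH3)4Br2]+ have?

2

In an octahedral complex each vertex has one trans partner and four cis neighbours.
Systematic placement gives 2 geometric isomers: Br trans; Br cis.
Each arrangement has an internal mirror plane or centre of symmetry, so none is chiral.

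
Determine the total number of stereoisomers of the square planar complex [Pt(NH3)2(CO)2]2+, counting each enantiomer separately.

In a square planar complex each vertex has one trans partner and two cis neighbours.
There are 2 geometric isomers: NH3 cis; NH3 trans.
Each arrangement has an internal mirror plane or centre of symmetry, so none is chiral.

2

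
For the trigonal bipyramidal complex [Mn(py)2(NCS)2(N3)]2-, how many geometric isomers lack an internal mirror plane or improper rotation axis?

A trigonal bipyramid has two axial and three equatorial sites, which are chemically inequivalent.
Exhaustive case analysis gives 5 geometric isomers.
One of these lacks any improper symmetry element and so occurs as an enantiomeric pair, giving 5 + 1 = 6 stereoisomers in total.

1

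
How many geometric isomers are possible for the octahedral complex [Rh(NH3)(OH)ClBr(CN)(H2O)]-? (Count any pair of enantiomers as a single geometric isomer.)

15

Systematic enumeration (placing each ligand type in turn and discarding arrangements equivalent by rotation or reflection) gives 15 geometric isomers.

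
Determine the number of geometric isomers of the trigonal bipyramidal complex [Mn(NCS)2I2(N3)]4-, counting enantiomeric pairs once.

5

In a trigonal bipyramid the two axial positions differ from the three equatorial ones.
Exhaustive case analysis gives 5 geometric isomers.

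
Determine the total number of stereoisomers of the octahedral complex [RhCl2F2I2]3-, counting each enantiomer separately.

In an octahedral complex each vertex has one trans partner and four cis neighbours.
There are 5 geometric isomers: Cl trans, F trans, I trans; Cl trans, F cis, I cis; Cl cis, F cis, I trans; Cl cis, F cis, I cis (chiral); Cl cis, F trans, I cis.
One of these lacks any improper symmetry element and so occurs as an enantiomeric pair, giving 5 + 1 = 6 stereoisomers in total.

6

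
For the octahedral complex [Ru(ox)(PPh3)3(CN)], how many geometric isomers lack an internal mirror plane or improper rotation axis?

An octahedron has six vertices in three trans pairs; every non-trans pair is cis.
Each ox is bidentate and must span two cis positions.
Working through the distinct placements yields 2 geometric isomers: PPh3 fac; PPh3 mer.
Each arrangement has an internal mirror plane or centre of symmetry, so none is chiral.

0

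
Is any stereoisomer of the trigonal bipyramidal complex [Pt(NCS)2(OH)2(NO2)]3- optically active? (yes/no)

yes

Exhaustive case analysis gives 5 geometric isomers.
One of these lacks any improper symmetry element and so occurs as an enantiomeric pair, giving 5 + 1 = 6 stereoisomers in total.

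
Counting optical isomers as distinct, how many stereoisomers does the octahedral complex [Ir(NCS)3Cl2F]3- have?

3

In an octahedral complex each vertex has one trans partner and four cis neighbours.
The distinct arrangements are (3 in all): NCS mer, Cl trans; NCS mer, Cl cis; NCS fac, Cl cis.
Each arrangement has an internal mirror plane or centre of symmetry, so none is chiral.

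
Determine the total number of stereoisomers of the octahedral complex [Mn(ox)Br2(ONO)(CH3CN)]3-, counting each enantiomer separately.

The six octahedral sites form three mutually perpendicular trans pairs.
Each ox is bidentate and must span two cis positions.
The distinct arrangements are (4 in all): Br trans; Br cis (3 arrangements, 2 chiral).
Of these, 2 lack any improper symmetry element and so occur as enantiomeric pairs, giving 4 + 2 = 6 stereoisomers in total.

6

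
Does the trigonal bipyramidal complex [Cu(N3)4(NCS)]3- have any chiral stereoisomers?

no

A trigonal bipyramid has two axial and three equatorial sites, which are chemically inequivalent.
The distinct arrangements are (2 in all): NCS equatorial; NCS axial.
Each arrangement has an internal mirror plane or centre of symmetry, so none is chiral.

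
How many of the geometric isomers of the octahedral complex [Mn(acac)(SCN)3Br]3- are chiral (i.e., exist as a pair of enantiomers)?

0

Each acac is bidentate and must span two cis positions.
Working through the distinct placements yields 2 geometric isomers: SCN fac; SCN mer.
Each arrangement has an internal mirror plane or centre of symmetry, so none is chiral.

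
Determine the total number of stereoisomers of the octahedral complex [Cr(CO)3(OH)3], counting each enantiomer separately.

2

Systematic placement gives 2 geometric isomers: CO mer; CO fac.
Each arrangement has an internal mirror plane or centre of symmetry, so none is chiral.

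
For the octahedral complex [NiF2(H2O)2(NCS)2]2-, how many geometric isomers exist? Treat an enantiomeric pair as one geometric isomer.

The six octahedral sites form three mutually perpendicular trans pairs.
The distinct arrangements are (5 in all): F trans, H2O trans, NCS trans; F trans, H2O cis, NCS cis; F cis, H2O cis, NCS trans; F cis, H2O cis, NCS cis (chiral); F cis, H2O trans, NCS cis.

5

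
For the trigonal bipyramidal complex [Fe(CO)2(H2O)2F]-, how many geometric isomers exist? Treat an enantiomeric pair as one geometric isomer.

Systematic enumeration (placing each ligand type in turn and discarding arrangements equivalent by rotation or reflection) gives 5 geometric isomers.

5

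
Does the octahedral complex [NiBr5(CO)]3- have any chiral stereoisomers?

no

Only one geometric arrangement is possible.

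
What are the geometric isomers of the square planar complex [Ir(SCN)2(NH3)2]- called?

cis and trans

A square has two trans pairs of vertices; adjacent vertices are cis.
Systematic placement gives 2 geometric isomers: SCN cis; SCN trans.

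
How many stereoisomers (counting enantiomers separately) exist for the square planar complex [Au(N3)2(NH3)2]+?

A square has two trans pairs of vertices; adjacent vertices are cis.
Systematic placement gives 2 geometric isomers: N3 cis; N3 trans.
Each arrangement has an internal mirror plane or centre of symmetry, so none is chiral.

2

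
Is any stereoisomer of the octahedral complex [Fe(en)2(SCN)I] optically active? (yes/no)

The six octahedral sites form three mutually perpendicular trans pairs.
Each en is bidentate and must span two cis positions.
The distinct arrangements are (2 in all): SCN and I mutually trans; SCN and I mutually cis (chiral).
One of these lacks any improper symmetry element and so occurs as an enantiomeric pair, giving 2 + 1 = 3 stereoisomers in total.

yes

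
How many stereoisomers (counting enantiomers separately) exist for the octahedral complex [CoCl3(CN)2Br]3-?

3

Working through the distinct placements yields 3 geometric isomers: Cl mer, CN cis; Cl mer, CN trans; Cl fac, CN cis.
Each arrangement has an internal mirror plane or centre of symmetry, so none is chiral.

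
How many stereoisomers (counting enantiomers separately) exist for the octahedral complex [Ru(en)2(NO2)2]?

Each en is bidentate and must span two cis positions.
Systematic placement gives 2 geometric isomers: NO2 trans; NO2 cis (chiral).
One of these lacks any improper symmetry element and so occurs as an enantiomeric pair, giving 2 + 1 = 3 stereoisomers in total.

3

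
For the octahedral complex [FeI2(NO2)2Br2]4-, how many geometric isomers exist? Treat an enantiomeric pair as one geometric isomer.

The six octahedral sites form three mutually perpendicular trans pairs.
Systematic placement gives 5 geometric isomers: I trans, NO2 trans, Br trans; I cis, NO2 cis, Br trans; I cis, NO2 trans, Br cis; I cis, NO2 cis, Br cis (chiral); I trans, NO2 cis, Br cis.

5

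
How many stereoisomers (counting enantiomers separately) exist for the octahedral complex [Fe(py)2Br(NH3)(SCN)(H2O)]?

Placing the ligands in turn and identifying arrangements related by rotation or reflection leaves 9 distinct geometric isomers.
Of these, 6 lack any improper symmetry element and so occur as enantiomeric pairs, giving 9 + 6 = 15 stereoisomers in total.

15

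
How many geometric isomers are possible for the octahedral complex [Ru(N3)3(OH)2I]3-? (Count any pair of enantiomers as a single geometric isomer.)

An octahedron has six vertices in three trans pairs; every non-trans pair is cis.
The distinct arrangements are (3 in all): N3 mer, OH trans; N3 fac, OH cis; N3 mer, OH cis.

3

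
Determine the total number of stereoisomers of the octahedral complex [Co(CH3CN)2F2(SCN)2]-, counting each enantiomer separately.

In an octahedral complex each vertex has one trans partner and four cis neighbours.
There are 5 geometric isomers: CH3CN trans, F trans, SCN trans; CH3CN trans, F cis, SCN cis; CH3CN cis, F cis, SCN trans; CH3CN cis, F cis, SCN cis (chiral); CH3CN cis, F trans, SCN cis.
One of these lacks any improper symmetry element and so occurs as an enantiomeric pair, giving 5 + 1 = 6 stereoisomers in total.

6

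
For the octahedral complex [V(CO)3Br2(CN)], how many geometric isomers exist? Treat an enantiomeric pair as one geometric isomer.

An octahedron has six vertices in three trans pairs; every non-trans pair is cis.
Systematic placement gives 3 geometric isomers: CO mer, Br trans; CO mer, Br cis; CO fac, Br cis.

3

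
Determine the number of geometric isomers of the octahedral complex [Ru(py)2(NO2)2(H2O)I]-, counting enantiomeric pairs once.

The six octahedral sites form three mutually perpendicular trans pairs.
Systematic placement gives 6 geometric isomers: py trans, NO2 trans; py cis, NO2 cis (3 arrangements, 2 chiral); py trans, NO2 cis; py cis, NO2 trans.

6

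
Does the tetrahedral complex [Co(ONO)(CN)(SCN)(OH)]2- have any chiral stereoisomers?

All four vertices of a tetrahedron are equivalent and mutually adjacent, so cis/trans isomerism cannot arise.
Only one geometric arrangement is possible; it has no improper symmetry element, so it exists as a pair of enantiomers (2 stereoisomers).

yes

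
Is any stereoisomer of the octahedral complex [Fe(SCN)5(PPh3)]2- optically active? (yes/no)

In an octahedral complex each vertex has one trans partner and four cis neighbours.
Only one geometric arrangement is possible.

no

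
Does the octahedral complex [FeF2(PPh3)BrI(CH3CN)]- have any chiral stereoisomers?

yes

The six octahedral sites form three mutually perpendicular trans pairs.
Placing the ligands in turn and identifying arrangements related by rotation or reflection leaves 9 distinct geometric isomers.
Of these, 6 lack any improper symmetry element and so occur as enantiomeric pairs, giving 9 + 6 = 15 stereoisomers in total.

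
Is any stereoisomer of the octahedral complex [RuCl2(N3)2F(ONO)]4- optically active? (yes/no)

yes

There are 6 geometric isomers: Cl trans, N3 cis; Cl trans, N3 trans; Cl cis, N3 cis (3 arrangements, 2 chiral); Cl cis, N3 trans.
Of these, 2 lack any improper symmetry element and so occur as enantiomeric pairs, giving 6 + 2 = 8 stereoisomers in total.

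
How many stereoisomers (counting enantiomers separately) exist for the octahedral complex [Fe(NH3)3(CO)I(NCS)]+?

The six octahedral sites form three mutually perpendicular trans pairs.
Working through the distinct placements yields 4 geometric isomers: NH3 mer (3 arrangements); NH3 fac (chiral).
One of these lacks any improper symmetry element and so occurs as an enantiomeric pair, giving 4 + 1 = 5 stereoisomers in total.

5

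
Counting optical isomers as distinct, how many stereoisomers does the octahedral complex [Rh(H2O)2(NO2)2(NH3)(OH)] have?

The six octahedral sites form three mutually perpendicular trans pairs.
There are 6 geometric isomers: H2O trans, NO2 cis; H2O trans, NO2 trans; H2O cis, NO2 cis (3 arrangements, 2 chiral); H2O cis, NO2 trans.
Of these, 2 lack any improper symmetry element and so occur as enantiomeric pairs, giving 6 + 2 = 8 stereoisomers in total.

8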